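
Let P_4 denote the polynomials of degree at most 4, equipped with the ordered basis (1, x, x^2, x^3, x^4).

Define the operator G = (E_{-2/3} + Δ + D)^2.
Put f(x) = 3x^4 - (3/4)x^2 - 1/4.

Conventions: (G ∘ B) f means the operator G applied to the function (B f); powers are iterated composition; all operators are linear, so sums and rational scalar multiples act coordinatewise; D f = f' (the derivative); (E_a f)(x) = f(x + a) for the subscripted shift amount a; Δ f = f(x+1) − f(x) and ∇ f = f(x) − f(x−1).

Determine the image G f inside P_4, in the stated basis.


g(x) = 3x^4 + 32x^3 + (461/4)x^2 + (1364/9)x + 6715/108

E_{-2/3} f = 3x^4 - 8x^3 + (29/4)x^2 - (23/9)x + 1/108
Δ f = 12x^3 + 18x^2 + (21/2)x + 9/4
D f = 12x^3 - (3/2)x
(E_{-2/3} + Δ + D) f = 3x^4 + 16x^3 + (101/4)x^2 + (58/9)x + 61/27
E_{-2/3} (E_{-2/3} + Δ + D) f = 3x^4 + 8x^3 + (5/4)x^2 - (85/9)x + 136/27
Δ (E_{-2/3} + Δ + D) f = 12x^3 + 66x^2 + (221/2)x + 1825/36
D (E_{-2/3} + Δ + D) f = 12x^3 + 48x^2 + (101/2)x + 58/9
(E_{-2/3} + Δ + D) (E_{-2/3} + Δ + D) f = 3x^4 + 32x^3 + (461/4)x^2 + (1364/9)x + 6715/108


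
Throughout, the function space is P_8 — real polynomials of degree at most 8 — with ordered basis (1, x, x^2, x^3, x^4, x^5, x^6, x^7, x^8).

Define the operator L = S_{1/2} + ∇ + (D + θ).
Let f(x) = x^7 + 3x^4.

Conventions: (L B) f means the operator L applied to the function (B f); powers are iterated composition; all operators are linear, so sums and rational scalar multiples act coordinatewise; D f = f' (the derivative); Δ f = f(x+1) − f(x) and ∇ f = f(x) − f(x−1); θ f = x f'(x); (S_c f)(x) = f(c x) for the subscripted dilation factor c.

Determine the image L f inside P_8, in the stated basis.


g(x) = (897/128)x^7 + 14x^6 - 21x^5 + (755/16)x^4 - 11x^3 + 3x^2 + 5x - 2

S_{1/2} f = (1/128)x^7 + (3/16)x^4
∇ f = 7x^6 - 21x^5 + 35x^4 - 23x^3 + 3x^2 + 5x - 2
D f = 7x^6 + 12x^3
θ f = 7x^7 + 12x^4
(D + θ) f = 7x^7 + 7x^6 + 12x^4 + 12x^3
(S_{1/2} + ∇ + (D + θ)) f = (897/128)x^7 + 14x^6 - 21x^5 + (755/16)x^4 - 11x^3 + 3x^2 + 5x - 2


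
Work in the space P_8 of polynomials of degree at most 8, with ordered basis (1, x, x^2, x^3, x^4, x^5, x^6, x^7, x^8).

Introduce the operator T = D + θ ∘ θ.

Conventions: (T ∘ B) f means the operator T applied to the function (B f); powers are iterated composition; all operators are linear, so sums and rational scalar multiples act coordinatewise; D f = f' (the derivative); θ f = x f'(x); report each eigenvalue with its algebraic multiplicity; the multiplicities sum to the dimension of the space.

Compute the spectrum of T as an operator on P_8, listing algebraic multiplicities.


λ = 0 (multiplicity 1), λ = 1 (multiplicity 1), λ = 4 (multiplicity 1), λ = 9 (multiplicity 1), λ = 16 (multiplicity 1), λ = 25 (multiplicity 1), λ = 36 (multiplicity 1), λ = 49 (multiplicity 1), λ = 64 (multiplicity 1)

image of 1: 0
image of x: x + 1
image of x^2: 4x^2 + 2x
image of x^3: 9x^3 + 3x^2
image of x^4: 16x^4 + 4x^3
image of x^5: 25x^5 + 5x^4
image of x^6: 36x^6 + 6x^5
image of x^7: 49x^7 + 7x^6
image of x^8: 64x^8 + 8x^7
the matrix is upper triangular; its diagonal is (0, 1, 4, 9, 16, 25, 36, 49, 64)
for a triangular matrix the eigenvalues are the diagonal entries, with algebraic multiplicity their repetition count


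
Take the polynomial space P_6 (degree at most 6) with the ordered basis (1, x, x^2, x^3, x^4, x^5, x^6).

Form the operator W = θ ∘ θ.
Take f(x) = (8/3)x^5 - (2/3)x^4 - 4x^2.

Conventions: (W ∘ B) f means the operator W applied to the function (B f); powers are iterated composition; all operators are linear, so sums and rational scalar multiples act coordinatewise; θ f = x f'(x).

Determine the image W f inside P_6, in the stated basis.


θ f = (40/3)x^5 - (8/3)x^4 - 8x^2
θ θ f = (200/3)x^5 - (32/3)x^4 - 16x^2

the image equals g(x) = (200/3)x^5 - (32/3)x^4 - 16x^2


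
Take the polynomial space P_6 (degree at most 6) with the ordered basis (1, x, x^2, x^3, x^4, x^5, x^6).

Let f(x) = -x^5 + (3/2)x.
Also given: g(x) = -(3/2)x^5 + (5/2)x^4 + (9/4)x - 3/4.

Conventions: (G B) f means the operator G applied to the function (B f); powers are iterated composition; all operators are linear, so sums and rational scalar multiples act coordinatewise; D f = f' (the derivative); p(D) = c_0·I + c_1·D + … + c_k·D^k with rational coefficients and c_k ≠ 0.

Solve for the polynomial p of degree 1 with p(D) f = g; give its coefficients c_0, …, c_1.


p(D) = (3/2)·I − (1/2)·D, i.e. c_0 = 3/2, c_1 = -1/2

D^0 f = -x^5 + (3/2)x
D^1 f = -5x^4 + 3/2
matching coefficients of g against c_0 f + c_1 Df + … from the top degree down determines the c_i
solution: c_0 = 3/2, c_1 = -1/2


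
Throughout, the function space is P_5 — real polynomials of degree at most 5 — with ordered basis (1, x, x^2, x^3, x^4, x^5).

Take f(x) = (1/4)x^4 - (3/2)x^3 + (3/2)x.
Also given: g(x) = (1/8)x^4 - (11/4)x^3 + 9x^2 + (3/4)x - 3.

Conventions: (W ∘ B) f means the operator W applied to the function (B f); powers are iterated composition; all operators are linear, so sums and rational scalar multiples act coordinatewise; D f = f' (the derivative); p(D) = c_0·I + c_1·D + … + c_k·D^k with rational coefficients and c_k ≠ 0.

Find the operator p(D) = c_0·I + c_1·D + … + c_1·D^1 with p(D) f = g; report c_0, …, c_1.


D^0 f = (1/4)x^4 - (3/2)x^3 + (3/2)x
D^1 f = x^3 - (9/2)x^2 + 3/2
matching coefficients of g against c_0 f + c_1 Df + … from the top degree down determines the c_i
solution: c_0 = 1/2, c_1 = -2

c_0 = 1/2, c_1 = -2


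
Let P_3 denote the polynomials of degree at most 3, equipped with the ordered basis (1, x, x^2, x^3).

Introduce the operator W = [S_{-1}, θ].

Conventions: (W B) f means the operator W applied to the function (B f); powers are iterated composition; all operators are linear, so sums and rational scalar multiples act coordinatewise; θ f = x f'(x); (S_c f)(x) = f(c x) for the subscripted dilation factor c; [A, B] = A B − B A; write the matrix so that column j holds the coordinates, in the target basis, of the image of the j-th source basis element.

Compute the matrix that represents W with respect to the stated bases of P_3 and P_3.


the matrix is [[0, 0, 0, 0]; [0, 0, 0, 0]; [0, 0, 0, 0]; [0, 0, 0, 0]] (rows listed top to bottom)

image of 1: 0
image of x: 0
image of x^2: 0
image of x^3: 0
each image's coordinates form column j of the matrix


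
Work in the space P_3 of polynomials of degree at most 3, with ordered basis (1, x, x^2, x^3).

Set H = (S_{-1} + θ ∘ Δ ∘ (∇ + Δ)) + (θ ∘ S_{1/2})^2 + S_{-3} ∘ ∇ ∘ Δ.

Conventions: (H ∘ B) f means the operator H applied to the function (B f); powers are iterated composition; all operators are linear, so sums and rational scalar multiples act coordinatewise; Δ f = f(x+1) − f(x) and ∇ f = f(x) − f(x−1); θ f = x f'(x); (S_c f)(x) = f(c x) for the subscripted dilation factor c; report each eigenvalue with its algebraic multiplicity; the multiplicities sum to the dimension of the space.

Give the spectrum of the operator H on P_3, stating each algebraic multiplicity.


image of 1: 1
image of x: -(3/4)x
image of x^2: (5/4)x^2 + 2
image of x^3: -(55/64)x^3 - 6x
the matrix is upper triangular; its diagonal is (1, -3/4, 5/4, -55/64)
for a triangular matrix the eigenvalues are the diagonal entries, with algebraic multiplicity their repetition count

λ = -55/64 (multiplicity 1), λ = -3/4 (multiplicity 1), λ = 1 (multiplicity 1), λ = 5/4 (multiplicity 1)


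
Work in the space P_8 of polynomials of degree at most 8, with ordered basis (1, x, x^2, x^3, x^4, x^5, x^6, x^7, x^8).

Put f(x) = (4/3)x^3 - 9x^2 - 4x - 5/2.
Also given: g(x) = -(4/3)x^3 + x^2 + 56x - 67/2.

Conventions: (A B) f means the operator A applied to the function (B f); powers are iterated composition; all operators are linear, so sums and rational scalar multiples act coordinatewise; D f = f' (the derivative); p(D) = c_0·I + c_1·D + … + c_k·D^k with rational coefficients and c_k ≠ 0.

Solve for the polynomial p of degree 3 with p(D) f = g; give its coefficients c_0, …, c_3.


p(D) = -I − 2·D + 2·D^2 − D^3, i.e. c_0 = -1, c_1 = -2, c_2 = 2, c_3 = -1

D^0 f = (4/3)x^3 - 9x^2 - 4x - 5/2
D^1 f = 4x^2 - 18x - 4
D^2 f = 8x - 18
D^3 f = 8
matching coefficients of g against c_0 f + c_1 Df + … from the top degree down determines the c_i
solution: c_0 = -1, c_1 = -2, c_2 = 2, c_3 = -1


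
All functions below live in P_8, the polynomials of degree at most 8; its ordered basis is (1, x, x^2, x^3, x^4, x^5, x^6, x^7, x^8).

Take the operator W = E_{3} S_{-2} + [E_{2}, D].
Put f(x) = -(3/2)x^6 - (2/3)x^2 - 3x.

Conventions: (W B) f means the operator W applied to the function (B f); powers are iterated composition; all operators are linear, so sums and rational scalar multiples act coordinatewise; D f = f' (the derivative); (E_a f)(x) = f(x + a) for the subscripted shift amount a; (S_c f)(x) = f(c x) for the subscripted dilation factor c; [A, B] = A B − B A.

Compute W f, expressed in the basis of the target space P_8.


the image equals g(x) = -96x^6 - 1728x^5 - 12960x^4 - 51840x^3 - (349928/3)x^2 - 139978x - 69990

S_{-2} f = -96x^6 - (8/3)x^2 + 6x
E_{3} S_{-2} f = -96x^6 - 1728x^5 - 12960x^4 - 51840x^3 - (349928/3)x^2 - 139978x - 69990
D f = -9x^5 - (4/3)x - 3
E_{2} D f = -9x^5 - 90x^4 - 360x^3 - 720x^2 - (2164/3)x - 881/3
E_{2} f = -(3/2)x^6 - 18x^5 - 90x^4 - 240x^3 - (1082/3)x^2 - (881/3)x - 314/3
D E_{2} f = -9x^5 - 90x^4 - 360x^3 - 720x^2 - (2164/3)x - 881/3
[E_{2}, D] f = 0
(E_{3} S_{-2} + [E_{2}, D]) f = -96x^6 - 1728x^5 - 12960x^4 - 51840x^3 - (349928/3)x^2 - 139978x - 69990


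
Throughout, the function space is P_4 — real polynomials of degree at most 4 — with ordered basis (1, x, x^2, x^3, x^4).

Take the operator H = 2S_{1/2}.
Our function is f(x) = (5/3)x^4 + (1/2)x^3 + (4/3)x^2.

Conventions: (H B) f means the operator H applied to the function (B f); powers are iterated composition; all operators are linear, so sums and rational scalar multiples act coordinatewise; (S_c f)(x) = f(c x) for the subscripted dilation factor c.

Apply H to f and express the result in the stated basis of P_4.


S_{1/2} f = (5/48)x^4 + (1/16)x^3 + (1/3)x^2
(2S_{1/2}) f = (5/24)x^4 + (1/8)x^3 + (2/3)x^2

the image equals g(x) = (5/24)x^4 + (1/8)x^3 + (2/3)x^2


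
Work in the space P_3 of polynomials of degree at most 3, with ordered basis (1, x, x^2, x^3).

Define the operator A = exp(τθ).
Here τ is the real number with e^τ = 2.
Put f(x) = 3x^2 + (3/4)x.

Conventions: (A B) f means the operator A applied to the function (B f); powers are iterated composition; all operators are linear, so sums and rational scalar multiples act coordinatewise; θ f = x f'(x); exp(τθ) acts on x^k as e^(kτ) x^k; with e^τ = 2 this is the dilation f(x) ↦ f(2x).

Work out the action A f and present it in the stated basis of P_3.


the result is g(x) = 12x^2 + (3/2)x

exp(τθ) x^k = e^(kτ) x^k; with e^τ = 2 this sends x^k to 2^k x^k
x ↦ 2 x
x^2 ↦ 4 x^2
applying this coordinatewise to f: exp(τθ) f = 12x^2 + (3/2)x


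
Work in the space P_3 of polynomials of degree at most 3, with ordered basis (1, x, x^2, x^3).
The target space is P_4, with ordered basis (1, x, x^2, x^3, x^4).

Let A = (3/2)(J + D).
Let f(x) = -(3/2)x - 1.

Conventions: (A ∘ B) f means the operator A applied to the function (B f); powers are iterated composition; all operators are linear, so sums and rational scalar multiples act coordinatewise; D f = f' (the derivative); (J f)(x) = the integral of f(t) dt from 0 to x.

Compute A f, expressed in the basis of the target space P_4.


the result is g(x) = -(9/8)x^2 - (3/2)x - 9/4

J f = -(3/4)x^2 - x
D f = -3/2
(J + D) f = -(3/4)x^2 - x - 3/2
((3/2)(J + D)) f = -(9/8)x^2 - (3/2)x - 9/4


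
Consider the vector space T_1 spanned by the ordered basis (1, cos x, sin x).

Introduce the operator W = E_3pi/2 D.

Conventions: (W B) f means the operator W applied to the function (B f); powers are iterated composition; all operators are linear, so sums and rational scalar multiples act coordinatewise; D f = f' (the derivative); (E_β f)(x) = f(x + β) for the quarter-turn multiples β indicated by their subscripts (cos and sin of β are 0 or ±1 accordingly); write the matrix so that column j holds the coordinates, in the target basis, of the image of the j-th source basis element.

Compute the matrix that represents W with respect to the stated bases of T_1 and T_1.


image of 1: 0
image of cos x: cos x
image of sin x: sin x
each image's coordinates form column j of the matrix

the matrix is [[0, 0, 0]; [0, 1, 0]; [0, 0, 1]] (rows listed top to bottom)


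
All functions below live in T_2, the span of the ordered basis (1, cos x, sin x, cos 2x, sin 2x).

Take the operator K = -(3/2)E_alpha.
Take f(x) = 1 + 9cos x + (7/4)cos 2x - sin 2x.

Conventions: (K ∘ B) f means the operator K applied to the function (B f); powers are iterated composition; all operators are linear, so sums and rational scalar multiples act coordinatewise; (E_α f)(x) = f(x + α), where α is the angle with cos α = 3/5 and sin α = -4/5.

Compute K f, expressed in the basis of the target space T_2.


g(x) = -3/2 - (81/10)cos x - (54/5)sin x - (141/200)cos 2x - (147/50)sin 2x

E_alpha f = 1 + (27/5)cos x + (36/5)sin x + (47/100)cos 2x + (49/25)sin 2x
(-(3/2)E_alpha) f = -3/2 - (81/10)cos x - (54/5)sin x - (141/200)cos 2x - (147/50)sin 2x


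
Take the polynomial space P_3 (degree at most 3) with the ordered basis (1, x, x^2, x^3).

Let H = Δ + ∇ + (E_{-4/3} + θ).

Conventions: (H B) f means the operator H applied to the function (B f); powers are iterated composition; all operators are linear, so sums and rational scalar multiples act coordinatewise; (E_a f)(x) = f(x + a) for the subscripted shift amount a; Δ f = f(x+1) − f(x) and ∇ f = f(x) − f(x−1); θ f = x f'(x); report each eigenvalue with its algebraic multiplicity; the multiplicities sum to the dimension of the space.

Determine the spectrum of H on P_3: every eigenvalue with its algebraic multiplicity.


λ = 1 (multiplicity 1), λ = 2 (multiplicity 1), λ = 3 (multiplicity 1), λ = 4 (multiplicity 1)

image of 1: 1
image of x: 2x + 2/3
image of x^2: 3x^2 + (4/3)x + 16/9
image of x^3: 4x^3 + 2x^2 + (16/3)x - 10/27
the matrix is upper triangular; its diagonal is (1, 2, 3, 4)
for a triangular matrix the eigenvalues are the diagonal entries, with algebraic multiplicity their repetition count


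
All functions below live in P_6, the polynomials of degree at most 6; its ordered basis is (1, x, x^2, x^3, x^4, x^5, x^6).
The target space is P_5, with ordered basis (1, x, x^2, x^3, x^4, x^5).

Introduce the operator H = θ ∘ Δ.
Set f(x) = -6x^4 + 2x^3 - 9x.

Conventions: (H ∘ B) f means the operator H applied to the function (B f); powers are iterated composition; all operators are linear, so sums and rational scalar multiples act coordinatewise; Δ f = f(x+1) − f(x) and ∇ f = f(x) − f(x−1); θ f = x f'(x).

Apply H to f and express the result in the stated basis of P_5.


g(x) = -72x^3 - 60x^2 - 18x

Δ f = -24x^3 - 30x^2 - 18x - 13
θ Δ f = -72x^3 - 60x^2 - 18x


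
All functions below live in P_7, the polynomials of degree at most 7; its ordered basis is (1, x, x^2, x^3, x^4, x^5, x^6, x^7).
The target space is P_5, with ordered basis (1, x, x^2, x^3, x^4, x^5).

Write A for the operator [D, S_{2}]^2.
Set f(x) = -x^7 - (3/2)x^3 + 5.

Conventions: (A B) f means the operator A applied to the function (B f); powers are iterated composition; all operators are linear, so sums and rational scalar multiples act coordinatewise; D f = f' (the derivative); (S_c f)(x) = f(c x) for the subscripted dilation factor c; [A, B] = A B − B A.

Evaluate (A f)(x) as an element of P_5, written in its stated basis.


S_{2} f = -128x^7 - 12x^3 + 5
D S_{2} f = -896x^6 - 36x^2
D f = -7x^6 - (9/2)x^2
S_{2} D f = -448x^6 - 18x^2
[D, S_{2}] f = -448x^6 - 18x^2
S_{2} [D, S_{2}] f = -28672x^6 - 72x^2
D S_{2} [D, S_{2}] f = -172032x^5 - 144x
D [D, S_{2}] f = -2688x^5 - 36x
S_{2} D [D, S_{2}] f = -86016x^5 - 72x
[D, S_{2}] [D, S_{2}] f = -86016x^5 - 72x

g(x) = -86016x^5 - 72x


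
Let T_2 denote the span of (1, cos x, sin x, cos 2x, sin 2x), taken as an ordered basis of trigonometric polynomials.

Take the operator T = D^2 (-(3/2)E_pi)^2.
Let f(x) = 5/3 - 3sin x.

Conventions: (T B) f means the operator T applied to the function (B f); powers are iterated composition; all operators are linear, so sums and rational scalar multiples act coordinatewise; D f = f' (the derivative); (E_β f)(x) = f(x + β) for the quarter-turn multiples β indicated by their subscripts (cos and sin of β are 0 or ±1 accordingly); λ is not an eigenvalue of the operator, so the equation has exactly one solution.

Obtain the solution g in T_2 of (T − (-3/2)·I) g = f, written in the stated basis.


write g with unknown coordinates in the stated basis and equate coefficients in (T − (-3/2)·I) g = f
solving from the highest basis element down gives g = 10/9 + 4sin x
check: T g = -9sin x
so T g − (-3/2)·g = 5/3 - 3sin x = f ✓

the result is g(x) = 10/9 + 4sin x


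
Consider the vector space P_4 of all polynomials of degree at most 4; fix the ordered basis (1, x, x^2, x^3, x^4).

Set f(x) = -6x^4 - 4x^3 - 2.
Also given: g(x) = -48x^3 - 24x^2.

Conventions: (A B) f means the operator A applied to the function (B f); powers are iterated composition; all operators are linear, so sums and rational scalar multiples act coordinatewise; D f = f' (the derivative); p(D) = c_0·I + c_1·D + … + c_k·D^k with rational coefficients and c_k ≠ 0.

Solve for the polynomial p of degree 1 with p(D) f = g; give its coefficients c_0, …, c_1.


p(D) = 2·D, i.e. c_0 = 0, c_1 = 2

D^0 f = -6x^4 - 4x^3 - 2
D^1 f = -24x^3 - 12x^2
matching coefficients of g against c_0 f + c_1 Df + … from the top degree down determines the c_i
solution: c_0 = 0, c_1 = 2


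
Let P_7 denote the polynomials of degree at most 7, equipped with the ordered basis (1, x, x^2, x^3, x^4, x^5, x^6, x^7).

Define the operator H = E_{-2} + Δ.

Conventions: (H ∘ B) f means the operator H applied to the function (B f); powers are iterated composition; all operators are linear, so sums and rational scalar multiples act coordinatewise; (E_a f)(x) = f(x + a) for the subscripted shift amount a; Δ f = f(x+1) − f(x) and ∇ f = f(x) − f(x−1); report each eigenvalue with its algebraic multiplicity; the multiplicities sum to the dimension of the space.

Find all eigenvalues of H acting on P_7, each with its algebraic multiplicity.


λ = 1 (multiplicity 8)

image of 1: 1
image of x: x - 1
image of x^2: x^2 - 2x + 5
image of x^3: x^3 - 3x^2 + 15x - 7
image of x^4: x^4 - 4x^3 + 30x^2 - 28x + 17
image of x^5: x^5 - 5x^4 + 50x^3 - 70x^2 + 85x - 31
image of x^6: x^6 - 6x^5 + 75x^4 - 140x^3 + 255x^2 - 186x + 65
image of x^7: x^7 - 7x^6 + 105x^5 - 245x^4 + 595x^3 - 651x^2 + 455x - 127
the matrix is upper triangular; its diagonal is (1, 1, 1, 1, 1, 1, 1, 1)
for a triangular matrix the eigenvalues are the diagonal entries, with algebraic multiplicity their repetition count


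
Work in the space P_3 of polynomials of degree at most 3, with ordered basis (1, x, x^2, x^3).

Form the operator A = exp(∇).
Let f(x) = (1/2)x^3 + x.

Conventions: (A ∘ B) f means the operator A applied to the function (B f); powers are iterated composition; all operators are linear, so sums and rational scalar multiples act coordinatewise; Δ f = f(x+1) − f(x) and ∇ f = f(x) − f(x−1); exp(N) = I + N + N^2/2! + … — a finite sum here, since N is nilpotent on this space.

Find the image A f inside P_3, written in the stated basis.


the image equals g(x) = (1/2)x^3 + (3/2)x^2 + x + 1/2

order-1 term: (3/2)x^2 - (3/2)x + 3/2
order-2 term: (3/2)x - 3/2
order-3 term: 1/2
the series for exp(∇) f terminates at order 3
exp(∇) f = (1/2)x^3 + (3/2)x^2 + x + 1/2


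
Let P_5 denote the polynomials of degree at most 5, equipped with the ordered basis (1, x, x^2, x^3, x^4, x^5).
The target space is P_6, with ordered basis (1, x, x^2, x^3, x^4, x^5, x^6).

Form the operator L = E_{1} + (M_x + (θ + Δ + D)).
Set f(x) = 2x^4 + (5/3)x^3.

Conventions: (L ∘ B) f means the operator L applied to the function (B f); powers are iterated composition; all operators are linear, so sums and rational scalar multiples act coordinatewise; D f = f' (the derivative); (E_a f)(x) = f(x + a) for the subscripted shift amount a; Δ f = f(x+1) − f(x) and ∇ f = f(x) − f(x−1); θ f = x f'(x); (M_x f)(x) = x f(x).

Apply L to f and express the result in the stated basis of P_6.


E_{1} f = 2x^4 + (29/3)x^3 + 17x^2 + 13x + 11/3
M_x f = 2x^5 + (5/3)x^4
θ f = 8x^4 + 5x^3
Δ f = 8x^3 + 17x^2 + 13x + 11/3
D f = 8x^3 + 5x^2
(θ + Δ + D) f = 8x^4 + 21x^3 + 22x^2 + 13x + 11/3
(M_x + (θ + Δ + D)) f = 2x^5 + (29/3)x^4 + 21x^3 + 22x^2 + 13x + 11/3
(E_{1} + (M_x + (θ + Δ + D))) f = 2x^5 + (35/3)x^4 + (92/3)x^3 + 39x^2 + 26x + 22/3

g(x) = 2x^5 + (35/3)x^4 + (92/3)x^3 + 39x^2 + 26x + 22/3


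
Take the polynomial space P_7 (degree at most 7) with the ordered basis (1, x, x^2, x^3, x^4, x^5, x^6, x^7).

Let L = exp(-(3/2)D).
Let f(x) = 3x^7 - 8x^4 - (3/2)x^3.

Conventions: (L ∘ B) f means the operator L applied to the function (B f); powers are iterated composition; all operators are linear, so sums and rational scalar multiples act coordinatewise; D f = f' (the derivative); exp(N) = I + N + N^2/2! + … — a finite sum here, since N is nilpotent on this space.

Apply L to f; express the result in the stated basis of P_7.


the result is g(x) = 3x^7 - (63/2)x^6 + (567/4)x^5 - (2899/8)x^4 + (9249/16)x^3 - (18549/32)x^2 + (21573/64)x - 11097/128

order-1 term: -(63/2)x^6 + 48x^3 + (27/4)x^2
order-2 term: (567/4)x^5 - 108x^2 - (81/8)x
order-3 term: -(2835/8)x^4 + 108x + 81/16
order-4 term: (8505/16)x^3 - 81/2
order-5 term: -(15309/32)x^2
order-6 term: (15309/64)x
order-7 term: -6561/128
the series for exp(-(3/2)D) f terminates at order 7
exp(-(3/2)D) f = 3x^7 - (63/2)x^6 + (567/4)x^5 - (2899/8)x^4 + (9249/16)x^3 - (18549/32)x^2 + (21573/64)x - 11097/128


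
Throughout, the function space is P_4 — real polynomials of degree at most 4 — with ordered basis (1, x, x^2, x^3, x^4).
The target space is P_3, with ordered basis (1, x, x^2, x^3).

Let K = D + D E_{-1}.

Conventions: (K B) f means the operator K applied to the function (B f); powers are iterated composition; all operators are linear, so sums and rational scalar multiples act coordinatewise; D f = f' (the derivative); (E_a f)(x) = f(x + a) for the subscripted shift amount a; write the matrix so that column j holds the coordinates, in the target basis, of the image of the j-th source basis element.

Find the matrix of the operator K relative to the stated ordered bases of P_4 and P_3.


the matrix is [[0, 2, -2, 3, -4]; [0, 0, 4, -6, 12]; [0, 0, 0, 6, -12]; [0, 0, 0, 0, 8]] (rows listed top to bottom)

image of 1: 0
image of x: 2
image of x^2: 4x - 2
image of x^3: 6x^2 - 6x + 3
image of x^4: 8x^3 - 12x^2 + 12x - 4
each image's coordinates form column j of the matrix


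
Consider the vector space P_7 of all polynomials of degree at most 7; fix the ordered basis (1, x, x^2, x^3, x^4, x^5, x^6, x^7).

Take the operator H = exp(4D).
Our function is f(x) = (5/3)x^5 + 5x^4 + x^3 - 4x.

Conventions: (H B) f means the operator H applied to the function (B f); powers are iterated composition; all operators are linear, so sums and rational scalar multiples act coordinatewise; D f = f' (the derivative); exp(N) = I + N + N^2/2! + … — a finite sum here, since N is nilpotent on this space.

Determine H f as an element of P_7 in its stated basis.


order-1 term: (100/3)x^4 + 80x^3 + 12x^2 - 16
order-2 term: (800/3)x^3 + 480x^2 + 48x
order-3 term: (3200/3)x^2 + 1280x + 64
order-4 term: (6400/3)x + 1280
order-5 term: 5120/3
the series for exp(4D) f terminates at order 5
exp(4D) f = (5/3)x^5 + (115/3)x^4 + (1043/3)x^3 + (4676/3)x^2 + (10372/3)x + 9104/3

g(x) = (5/3)x^5 + (115/3)x^4 + (1043/3)x^3 + (4676/3)x^2 + (10372/3)x + 9104/3


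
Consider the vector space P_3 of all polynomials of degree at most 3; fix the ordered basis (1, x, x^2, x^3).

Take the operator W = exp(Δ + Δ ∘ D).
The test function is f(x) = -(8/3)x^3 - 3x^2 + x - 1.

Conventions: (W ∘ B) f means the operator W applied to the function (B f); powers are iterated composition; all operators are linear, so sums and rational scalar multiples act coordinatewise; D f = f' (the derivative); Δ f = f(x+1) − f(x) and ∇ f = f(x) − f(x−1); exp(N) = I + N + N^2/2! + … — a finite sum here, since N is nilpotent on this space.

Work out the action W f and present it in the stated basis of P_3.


g(x) = -(8/3)x^3 - 11x^2 - 37x - 148/3

order-1 term: -8x^2 - 30x - 56/3
order-2 term: -8x - 27
order-3 term: -8/3
the series for exp(Δ + Δ ∘ D) f terminates at order 3
exp(Δ + Δ ∘ D) f = -(8/3)x^3 - 11x^2 - 37x - 148/3


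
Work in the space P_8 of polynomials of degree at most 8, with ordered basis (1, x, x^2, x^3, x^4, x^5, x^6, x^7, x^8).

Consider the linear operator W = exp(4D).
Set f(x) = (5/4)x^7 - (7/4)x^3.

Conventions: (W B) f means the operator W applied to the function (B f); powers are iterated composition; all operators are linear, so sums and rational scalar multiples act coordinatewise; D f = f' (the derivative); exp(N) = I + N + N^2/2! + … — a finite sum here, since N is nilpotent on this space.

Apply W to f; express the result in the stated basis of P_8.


the result is g(x) = (5/4)x^7 + 35x^6 + 420x^5 + 2800x^4 + (44793/4)x^3 + 26859x^2 + 35756x + 20368

order-1 term: 35x^6 - 21x^2
order-2 term: 420x^5 - 84x
order-3 term: 2800x^4 - 112
order-4 term: 11200x^3
order-5 term: 26880x^2
order-6 term: 35840x
order-7 term: 20480
the series for exp(4D) f terminates at order 7
exp(4D) f = (5/4)x^7 + 35x^6 + 420x^5 + 2800x^4 + (44793/4)x^3 + 26859x^2 + 35756x + 20368


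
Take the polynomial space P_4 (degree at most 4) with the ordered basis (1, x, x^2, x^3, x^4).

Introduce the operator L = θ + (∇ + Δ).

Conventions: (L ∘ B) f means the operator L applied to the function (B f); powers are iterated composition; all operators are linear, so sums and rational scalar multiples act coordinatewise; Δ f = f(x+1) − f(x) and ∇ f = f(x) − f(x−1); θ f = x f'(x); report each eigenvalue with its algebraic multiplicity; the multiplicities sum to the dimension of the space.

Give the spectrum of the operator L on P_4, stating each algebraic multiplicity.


image of 1: 0
image of x: x + 2
image of x^2: 2x^2 + 4x
image of x^3: 3x^3 + 6x^2 + 2
image of x^4: 4x^4 + 8x^3 + 8x
the matrix is upper triangular; its diagonal is (0, 1, 2, 3, 4)
for a triangular matrix the eigenvalues are the diagonal entries, with algebraic multiplicity their repetition count

λ = 0 (multiplicity 1), λ = 1 (multiplicity 1), λ = 2 (multiplicity 1), λ = 3 (multiplicity 1), λ = 4 (multiplicity 1)


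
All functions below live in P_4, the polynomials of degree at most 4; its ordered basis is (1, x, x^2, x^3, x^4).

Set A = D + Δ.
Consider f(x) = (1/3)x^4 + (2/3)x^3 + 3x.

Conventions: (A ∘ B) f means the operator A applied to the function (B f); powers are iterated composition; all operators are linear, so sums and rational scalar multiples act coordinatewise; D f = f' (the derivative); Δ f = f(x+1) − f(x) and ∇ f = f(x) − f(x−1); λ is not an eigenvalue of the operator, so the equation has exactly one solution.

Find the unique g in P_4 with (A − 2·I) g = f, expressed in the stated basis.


the image equals g(x) = -(1/6)x^4 - x^3 - (7/2)x^2 - (31/3)x - 38/3

write g with unknown coordinates in the stated basis and equate coefficients in (A − 2·I) g = f
solving from the highest basis element down gives g = -(1/6)x^4 - x^3 - (7/2)x^2 - (31/3)x - 38/3
check: A g = -(4/3)x^3 - 7x^2 - (53/3)x - 76/3
so A g − 2·g = (1/3)x^4 + (2/3)x^3 + 3x = f ✓


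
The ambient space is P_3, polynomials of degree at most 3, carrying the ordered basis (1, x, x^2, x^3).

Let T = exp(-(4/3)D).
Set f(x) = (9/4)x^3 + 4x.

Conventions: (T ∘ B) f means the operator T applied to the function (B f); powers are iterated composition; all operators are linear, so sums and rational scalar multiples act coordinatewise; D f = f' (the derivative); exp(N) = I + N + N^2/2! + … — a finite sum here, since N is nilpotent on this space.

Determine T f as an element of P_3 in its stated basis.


g(x) = (9/4)x^3 - 9x^2 + 16x - 32/3

order-1 term: -9x^2 - 16/3
order-2 term: 12x
order-3 term: -16/3
the series for exp(-(4/3)D) f terminates at order 3
exp(-(4/3)D) f = (9/4)x^3 - 9x^2 + 16x - 32/3


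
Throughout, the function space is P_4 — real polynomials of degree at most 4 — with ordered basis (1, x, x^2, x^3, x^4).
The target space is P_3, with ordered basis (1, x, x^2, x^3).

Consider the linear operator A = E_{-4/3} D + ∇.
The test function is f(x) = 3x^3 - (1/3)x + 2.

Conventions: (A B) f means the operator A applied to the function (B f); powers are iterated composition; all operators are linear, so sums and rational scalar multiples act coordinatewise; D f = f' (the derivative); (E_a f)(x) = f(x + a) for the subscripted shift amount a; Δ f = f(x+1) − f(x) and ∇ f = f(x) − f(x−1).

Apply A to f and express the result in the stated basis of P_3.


the result is g(x) = 18x^2 - 33x + 55/3

D f = 9x^2 - 1/3
E_{-4/3} D f = 9x^2 - 24x + 47/3
∇ f = 9x^2 - 9x + 8/3
(E_{-4/3} D + ∇) f = 18x^2 - 33x + 55/3


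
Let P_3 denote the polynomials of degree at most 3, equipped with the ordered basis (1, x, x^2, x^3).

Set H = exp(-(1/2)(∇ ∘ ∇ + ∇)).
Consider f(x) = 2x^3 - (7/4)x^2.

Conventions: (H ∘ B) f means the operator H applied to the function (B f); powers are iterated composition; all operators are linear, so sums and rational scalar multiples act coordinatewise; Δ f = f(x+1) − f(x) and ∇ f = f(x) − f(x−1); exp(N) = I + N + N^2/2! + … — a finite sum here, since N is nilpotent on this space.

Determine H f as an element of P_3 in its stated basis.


order-1 term: -3x^2 - (5/4)x + 47/8
order-2 term: (3/2)x + 17/16
order-3 term: -1/4
the series for exp(-(1/2)(∇ ∘ ∇ + ∇)) f terminates at order 3
exp(-(1/2)(∇ ∘ ∇ + ∇)) f = 2x^3 - (19/4)x^2 + (1/4)x + 107/16

the image equals g(x) = 2x^3 - (19/4)x^2 + (1/4)x + 107/16


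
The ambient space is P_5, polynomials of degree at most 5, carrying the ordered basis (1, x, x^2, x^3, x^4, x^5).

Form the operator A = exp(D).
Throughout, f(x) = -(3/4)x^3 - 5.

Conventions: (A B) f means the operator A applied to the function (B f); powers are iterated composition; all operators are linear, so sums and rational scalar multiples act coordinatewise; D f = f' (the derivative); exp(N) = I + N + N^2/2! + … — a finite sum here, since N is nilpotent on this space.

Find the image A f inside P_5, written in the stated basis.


the result is g(x) = -(3/4)x^3 - (9/4)x^2 - (9/4)x - 23/4

order-1 term: -(9/4)x^2
order-2 term: -(9/4)x
order-3 term: -3/4
the series for exp(D) f terminates at order 3
exp(D) f = -(3/4)x^3 - (9/4)x^2 - (9/4)x - 23/4


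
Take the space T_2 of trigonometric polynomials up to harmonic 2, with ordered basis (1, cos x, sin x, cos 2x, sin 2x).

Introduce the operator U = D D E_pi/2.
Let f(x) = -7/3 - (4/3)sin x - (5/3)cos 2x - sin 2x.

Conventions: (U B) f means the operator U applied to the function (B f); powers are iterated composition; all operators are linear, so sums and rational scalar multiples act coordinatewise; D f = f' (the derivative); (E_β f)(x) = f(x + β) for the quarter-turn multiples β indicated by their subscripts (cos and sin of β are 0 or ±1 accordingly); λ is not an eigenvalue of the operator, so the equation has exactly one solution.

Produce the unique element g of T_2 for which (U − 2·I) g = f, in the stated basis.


the image equals g(x) = 7/6 - (4/15)cos x + (8/15)sin x - (5/6)cos 2x - (1/2)sin 2x

write g with unknown coordinates in the stated basis and equate coefficients in (U − 2·I) g = f
solving from the highest basis element down gives g = 7/6 - (4/15)cos x + (8/15)sin x - (5/6)cos 2x - (1/2)sin 2x
check: U g = -(8/15)cos x - (4/15)sin x - (10/3)cos 2x - 2sin 2x
so U g − 2·g = -7/3 - (4/3)sin x - (5/3)cos 2x - sin 2x = f ✓


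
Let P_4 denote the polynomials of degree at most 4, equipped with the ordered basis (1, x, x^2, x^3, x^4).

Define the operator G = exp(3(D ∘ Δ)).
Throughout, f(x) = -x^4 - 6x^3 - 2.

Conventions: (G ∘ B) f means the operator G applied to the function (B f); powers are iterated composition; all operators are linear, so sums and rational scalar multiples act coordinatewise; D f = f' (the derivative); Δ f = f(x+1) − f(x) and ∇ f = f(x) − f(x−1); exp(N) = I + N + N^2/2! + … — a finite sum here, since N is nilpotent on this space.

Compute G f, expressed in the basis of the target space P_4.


order-1 term: -36x^2 - 144x - 66
order-2 term: -108
the series for exp(3(D ∘ Δ)) f terminates at order 2
exp(3(D ∘ Δ)) f = -x^4 - 6x^3 - 36x^2 - 144x - 176

the image equals g(x) = -x^4 - 6x^3 - 36x^2 - 144x - 176


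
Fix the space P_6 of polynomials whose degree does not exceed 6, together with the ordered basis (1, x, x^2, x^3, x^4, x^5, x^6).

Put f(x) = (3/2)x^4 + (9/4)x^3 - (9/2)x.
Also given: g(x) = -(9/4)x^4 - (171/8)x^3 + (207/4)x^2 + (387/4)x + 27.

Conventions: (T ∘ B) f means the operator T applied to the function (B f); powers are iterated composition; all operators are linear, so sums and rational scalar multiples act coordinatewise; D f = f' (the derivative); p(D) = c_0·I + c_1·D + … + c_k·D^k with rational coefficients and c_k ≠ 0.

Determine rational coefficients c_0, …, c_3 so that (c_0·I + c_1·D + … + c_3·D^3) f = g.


c_0 = -3/2, c_1 = -3, c_2 = 4, c_3 = 1

D^0 f = (3/2)x^4 + (9/4)x^3 - (9/2)x
D^1 f = 6x^3 + (27/4)x^2 - 9/2
D^2 f = 18x^2 + (27/2)x
D^3 f = 36x + 27/2
matching coefficients of g against c_0 f + c_1 Df + … from the top degree down determines the c_i
solution: c_0 = -3/2, c_1 = -3, c_2 = 4, c_3 = 1


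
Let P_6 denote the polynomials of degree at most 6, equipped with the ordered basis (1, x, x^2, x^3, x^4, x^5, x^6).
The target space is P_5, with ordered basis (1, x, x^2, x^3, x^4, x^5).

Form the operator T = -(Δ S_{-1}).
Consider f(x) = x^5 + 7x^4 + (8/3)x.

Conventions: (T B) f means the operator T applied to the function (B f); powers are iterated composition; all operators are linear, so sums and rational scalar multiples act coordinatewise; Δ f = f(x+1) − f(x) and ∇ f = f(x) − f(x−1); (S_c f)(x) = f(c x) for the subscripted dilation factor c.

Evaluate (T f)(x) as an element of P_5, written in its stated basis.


the result is g(x) = 5x^4 - 18x^3 - 32x^2 - 23x - 10/3

S_{-1} f = -x^5 + 7x^4 - (8/3)x
Δ S_{-1} f = -5x^4 + 18x^3 + 32x^2 + 23x + 10/3
(-(Δ S_{-1})) f = 5x^4 - 18x^3 - 32x^2 - 23x - 10/3


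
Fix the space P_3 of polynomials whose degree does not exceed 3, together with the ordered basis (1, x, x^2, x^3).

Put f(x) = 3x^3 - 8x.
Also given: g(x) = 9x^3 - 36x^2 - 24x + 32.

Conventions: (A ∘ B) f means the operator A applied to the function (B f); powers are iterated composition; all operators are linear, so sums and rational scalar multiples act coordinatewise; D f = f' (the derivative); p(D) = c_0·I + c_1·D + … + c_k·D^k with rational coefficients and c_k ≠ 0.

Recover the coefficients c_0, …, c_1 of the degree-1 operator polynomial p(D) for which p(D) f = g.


c_0 = 3, c_1 = -4

D^0 f = 3x^3 - 8x
D^1 f = 9x^2 - 8
matching coefficients of g against c_0 f + c_1 Df + … from the top degree down determines the c_i
solution: c_0 = 3, c_1 = -4


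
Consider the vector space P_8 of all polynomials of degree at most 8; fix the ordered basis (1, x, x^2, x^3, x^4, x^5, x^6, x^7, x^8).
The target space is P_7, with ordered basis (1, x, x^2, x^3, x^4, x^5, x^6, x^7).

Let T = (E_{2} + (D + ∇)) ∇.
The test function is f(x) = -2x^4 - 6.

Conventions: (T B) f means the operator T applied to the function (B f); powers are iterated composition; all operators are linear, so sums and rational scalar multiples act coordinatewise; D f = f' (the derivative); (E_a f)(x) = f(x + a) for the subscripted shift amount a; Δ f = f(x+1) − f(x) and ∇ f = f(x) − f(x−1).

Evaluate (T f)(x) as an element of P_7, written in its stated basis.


the image equals g(x) = -8x^3 - 84x^2 + 16x - 66

∇ f = -8x^3 + 12x^2 - 8x + 2
E_{2} ∇ f = -8x^3 - 36x^2 - 56x - 30
D ∇ f = -24x^2 + 24x - 8
∇ ∇ f = -24x^2 + 48x - 28
(D + ∇) ∇ f = -48x^2 + 72x - 36
(E_{2} + (D + ∇)) ∇ f = -8x^3 - 84x^2 + 16x - 66


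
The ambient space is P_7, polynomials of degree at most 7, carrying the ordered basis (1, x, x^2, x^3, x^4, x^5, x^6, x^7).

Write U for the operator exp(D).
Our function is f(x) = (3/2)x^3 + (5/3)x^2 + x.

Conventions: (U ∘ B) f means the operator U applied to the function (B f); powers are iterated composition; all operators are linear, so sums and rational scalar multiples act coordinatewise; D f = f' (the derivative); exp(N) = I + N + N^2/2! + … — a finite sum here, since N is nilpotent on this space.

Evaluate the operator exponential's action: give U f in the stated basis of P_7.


the image equals g(x) = (3/2)x^3 + (37/6)x^2 + (53/6)x + 25/6

order-1 term: (9/2)x^2 + (10/3)x + 1
order-2 term: (9/2)x + 5/3
order-3 term: 3/2
the series for exp(D) f terminates at order 3
exp(D) f = (3/2)x^3 + (37/6)x^2 + (53/6)x + 25/6


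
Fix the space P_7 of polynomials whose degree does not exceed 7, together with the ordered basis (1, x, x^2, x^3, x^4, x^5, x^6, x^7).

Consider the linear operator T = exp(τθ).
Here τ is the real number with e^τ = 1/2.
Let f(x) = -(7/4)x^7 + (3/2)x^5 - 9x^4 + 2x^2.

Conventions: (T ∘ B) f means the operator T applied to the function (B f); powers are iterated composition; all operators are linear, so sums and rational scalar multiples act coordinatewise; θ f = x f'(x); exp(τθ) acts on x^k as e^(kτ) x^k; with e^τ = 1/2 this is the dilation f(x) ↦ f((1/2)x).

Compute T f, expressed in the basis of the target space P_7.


exp(τθ) x^k = e^(kτ) x^k; with e^τ = 1/2 this sends x^k to (1/2)^k x^k
x^2 ↦ 1/4 x^2
x^4 ↦ 1/16 x^4
x^5 ↦ 1/32 x^5
x^7 ↦ 1/128 x^7
applying this coordinatewise to f: exp(τθ) f = -(7/512)x^7 + (3/64)x^5 - (9/16)x^4 + (1/2)x^2

the result is g(x) = -(7/512)x^7 + (3/64)x^5 - (9/16)x^4 + (1/2)x^2


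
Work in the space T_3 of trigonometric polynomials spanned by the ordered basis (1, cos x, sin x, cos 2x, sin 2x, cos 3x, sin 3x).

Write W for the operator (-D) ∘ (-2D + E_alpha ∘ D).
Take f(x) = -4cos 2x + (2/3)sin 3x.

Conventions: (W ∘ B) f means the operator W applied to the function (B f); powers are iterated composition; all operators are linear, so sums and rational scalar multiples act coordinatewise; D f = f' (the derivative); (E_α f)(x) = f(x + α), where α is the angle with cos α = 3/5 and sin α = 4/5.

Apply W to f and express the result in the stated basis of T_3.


g(x) = (912/25)cos 2x + (384/25)sin 2x + (264/125)cos 3x - (2202/125)sin 3x

D f = 8sin 2x + 2cos 3x
(-2D) f = -16sin 2x - 4cos 3x
D f = 8sin 2x + 2cos 3x
E_alpha D f = (192/25)cos 2x - (56/25)sin 2x - (234/125)cos 3x - (88/125)sin 3x
(-2D + E_alpha ∘ D) f = (192/25)cos 2x - (456/25)sin 2x - (734/125)cos 3x - (88/125)sin 3x
D (-2D + E_alpha ∘ D) f = -(912/25)cos 2x - (384/25)sin 2x - (264/125)cos 3x + (2202/125)sin 3x
(-D) (-2D + E_alpha ∘ D) f = (912/25)cos 2x + (384/25)sin 2x + (264/125)cos 3x - (2202/125)sin 3x


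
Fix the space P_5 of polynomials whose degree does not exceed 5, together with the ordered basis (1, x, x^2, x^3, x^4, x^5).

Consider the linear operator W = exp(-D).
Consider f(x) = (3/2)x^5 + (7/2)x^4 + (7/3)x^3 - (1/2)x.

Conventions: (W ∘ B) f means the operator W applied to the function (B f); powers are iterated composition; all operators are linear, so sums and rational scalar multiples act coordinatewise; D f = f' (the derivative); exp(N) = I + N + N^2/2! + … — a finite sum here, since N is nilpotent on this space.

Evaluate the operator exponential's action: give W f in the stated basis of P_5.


order-1 term: -(15/2)x^4 - 14x^3 - 7x^2 + 1/2
order-2 term: 15x^3 + 21x^2 + 7x
order-3 term: -15x^2 - 14x - 7/3
order-4 term: (15/2)x + 7/2
order-5 term: -3/2
the series for exp(-D) f terminates at order 5
exp(-D) f = (3/2)x^5 - 4x^4 + (10/3)x^3 - x^2 + 1/6

the result is g(x) = (3/2)x^5 - 4x^4 + (10/3)x^3 - x^2 + 1/6
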